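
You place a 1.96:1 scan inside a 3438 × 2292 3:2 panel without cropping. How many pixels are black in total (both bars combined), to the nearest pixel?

1849363 pixels

Since 1.960 > 1.500, the scan is width-limited.
The scan is 3438 / 1.960 ≈ 1754.0816 px tall.
Black = 2292 − 1754.0816 = 537.9184 px.
Across the 3438-px span: 537.9184 × 3438 ≈ 1849363 px.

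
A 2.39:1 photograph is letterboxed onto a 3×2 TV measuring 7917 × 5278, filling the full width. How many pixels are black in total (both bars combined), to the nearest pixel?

That makes the image 3312.5523 px tall (7917 / 2.390).
Leftover height: 5278 − 3312.5523 = 1965.4477 px.
That's 1965.4477 × 7917 ≈ 15560449 black pixels.

15560449 pixels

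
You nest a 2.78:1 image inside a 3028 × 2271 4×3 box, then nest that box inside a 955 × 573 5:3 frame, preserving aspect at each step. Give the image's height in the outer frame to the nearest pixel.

First fit — 2.78:1 into 3028×2271 spans the width: 3028.00 × 1089.21.
Second fit — the 4×3 canvas into 955×573 spans the height: 764.00 × 573.00 (×0.2523 from 3028×2271).
Applying the same ×0.2523: 1089.21 → 274.82.

275 px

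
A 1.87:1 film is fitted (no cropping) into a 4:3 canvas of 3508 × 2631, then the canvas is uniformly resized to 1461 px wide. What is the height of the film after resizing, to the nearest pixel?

781 px

Fitted into 3508×2631, the film spans the width; its height is 3508 / 1.870 ≈ 1875.94 px.
The frame scales by 1461/3508 = 0.4165; 1875.94 × 0.4165 ≈ 781.28 px.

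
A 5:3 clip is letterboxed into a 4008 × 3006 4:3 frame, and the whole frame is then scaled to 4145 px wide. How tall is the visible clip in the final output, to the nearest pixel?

2487 px

At 4008×3006 the clip is width-limited, so height = 4008 × 3/5 ≈ 2404.80 px.
The frame scales by 4145/4008 = 1.0342; 2404.80 × 1.0342 ≈ 2487.00 px.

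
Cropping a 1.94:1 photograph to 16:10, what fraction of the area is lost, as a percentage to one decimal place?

17.5%

Going from 1.94:1 to 16:10 means cutting width while keeping height.
Fraction kept = (1.600)/(1.940) ≈ 82.47%, so 17.53% is lost.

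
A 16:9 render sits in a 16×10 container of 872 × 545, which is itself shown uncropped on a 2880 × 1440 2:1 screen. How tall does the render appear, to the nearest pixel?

1296 px

16:9 in 872×545: fills the width, so the render is 872.00 × 490.50.
Second fit — the 16×10 canvas into 2880×1440 spans the height: 2304.00 × 1440.00 (×2.6422 from 872×545).
So the render's height is 490.50 × 2.6422 ≈ 1296.00.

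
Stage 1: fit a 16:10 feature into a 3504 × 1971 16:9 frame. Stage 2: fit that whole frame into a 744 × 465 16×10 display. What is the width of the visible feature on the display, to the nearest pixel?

Inside the 3504×1971 canvas the feature is height-limited at 3153.60 × 1971.00.
16:9 in 744×465: fills the width, so the intermediate becomes 744.00 × 418.50 — a scale of ×0.2123.
So the feature's width is 3153.60 × 0.2123 ≈ 669.60.

670 px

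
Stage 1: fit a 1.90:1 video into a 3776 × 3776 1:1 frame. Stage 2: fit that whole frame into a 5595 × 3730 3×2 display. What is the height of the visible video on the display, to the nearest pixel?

1963 px

1.90:1 in 3776×3776: fills the width, so the video is 3776.00 × 1987.37.
The 1:1 canvas is height-limited in 5595×3730, giving 3730.00 × 3730.00; scale factor 0.9878.
Applying the same ×0.9878: 1987.37 → 1963.16.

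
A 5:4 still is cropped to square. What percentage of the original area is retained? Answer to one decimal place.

80.0%

square is narrower than 5:4, so the crop keeps the full height and trims the width.
Fraction kept = (1.000)/(1.250) ≈ 80.00%.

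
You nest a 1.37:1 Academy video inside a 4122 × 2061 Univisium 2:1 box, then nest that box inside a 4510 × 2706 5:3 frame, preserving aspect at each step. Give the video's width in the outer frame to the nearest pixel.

3089 px

First fit — 1.37:1 Academy into 4122×2061 spans the height: 2823.57 × 2061.00.
Univisium 2:1 in 4510×2706: fills the width, so the intermediate becomes 4510.00 × 2255.00 — a scale of ×1.0941.
The video scales with it: width 2823.57 × 1.0941 ≈ 3089.35.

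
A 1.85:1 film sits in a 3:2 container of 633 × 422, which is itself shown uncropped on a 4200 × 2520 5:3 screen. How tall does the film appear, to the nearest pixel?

2043 px

First fit — 1.85:1 into 633×422 spans the width: 633.00 × 342.16.
3:2 in 4200×2520: fills the height, so the intermediate becomes 3780.00 × 2520.00 — a scale of ×5.9716.
So the film's height is 342.16 × 5.9716 ≈ 2043.24.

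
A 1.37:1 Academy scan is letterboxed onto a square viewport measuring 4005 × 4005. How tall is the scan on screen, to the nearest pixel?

2923 px

1.37:1 Academy (1.370) > square (1.000), so the scan fills the width.
Content height = 4005 / 1.370 ≈ 2923.36 px.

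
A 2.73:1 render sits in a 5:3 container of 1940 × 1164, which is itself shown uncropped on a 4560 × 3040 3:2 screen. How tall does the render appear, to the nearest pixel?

1670 px

Inside the 1940×1164 canvas the render is width-limited at 1940.00 × 710.62.
5:3 in 4560×3040: fills the width, so the intermediate becomes 4560.00 × 2736.00 — a scale of ×2.3505.
So the render's height is 710.62 × 2.3505 ≈ 1670.33.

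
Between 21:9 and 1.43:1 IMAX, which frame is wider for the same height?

21:9

21:9 = 2.333 and 1.43; 2.333 > 1.43.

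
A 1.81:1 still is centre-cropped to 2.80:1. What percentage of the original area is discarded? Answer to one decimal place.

Going from 1.81:1 to 2.80:1 means cutting height while keeping width.
Area ratio = (1.810)/(2.800) = 64.64%; the remaining 35.36% is cropped out.

35.4%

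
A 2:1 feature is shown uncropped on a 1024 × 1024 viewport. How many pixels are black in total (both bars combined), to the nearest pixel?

Since 2.000 > 1.000, the feature is width-limited.
That makes the image 512.0000 px tall (1024 × 1/2).
Black = 1024 − 512.0000 = 512.0000 px.
Across the 1024-px span: 512.0000 × 1024 ≈ 524288 px.

524288 pixels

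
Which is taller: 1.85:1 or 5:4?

5:4

1.85 and 5:4 = 1.25; 1.85 > 1.25. The smaller width-to-height ratio is the taller frame.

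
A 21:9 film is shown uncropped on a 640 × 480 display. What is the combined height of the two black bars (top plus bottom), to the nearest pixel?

206 px

Since 2.333 > 1.333, the film is width-limited.
Content height = 640 × 9/21 ≈ 274.29 px.
480 − 274.29 = 205.71 px of bars.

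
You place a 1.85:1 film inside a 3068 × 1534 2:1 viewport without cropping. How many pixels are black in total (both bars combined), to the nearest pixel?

1.85:1 (1.850) < 2:1 (2.000), so the film fills the height.
That makes the image 2837.9000 px wide (1534 × 1.850).
Black = 3068 − 2837.9000 = 230.1000 px.
Across the 1534-px span: 230.1000 × 1534 ≈ 352973 px.

352973 pixels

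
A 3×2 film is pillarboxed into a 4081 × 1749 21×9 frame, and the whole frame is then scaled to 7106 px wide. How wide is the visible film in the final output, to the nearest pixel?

In the 4081×1749 frame the film fills the height: width = 1749 × 3/2 ≈ 2623.50 px.
Resizing to 7106 px wide multiplies everything by 1.7412: 2623.50 → 4568.14 px.

4568 px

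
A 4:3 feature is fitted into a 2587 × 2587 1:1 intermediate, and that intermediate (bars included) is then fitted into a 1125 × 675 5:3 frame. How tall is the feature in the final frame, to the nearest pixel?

506 px

Inside the 2587×2587 canvas the feature is width-limited at 2587.00 × 1940.25.
1:1 in 1125×675: fills the height, so the intermediate becomes 675.00 × 675.00 — a scale of ×0.2609.
Applying the same ×0.2609: 1940.25 → 506.25.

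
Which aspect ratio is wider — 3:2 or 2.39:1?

3:2 = 1.5 and 2.39; 2.39 > 1.5.

2.39:1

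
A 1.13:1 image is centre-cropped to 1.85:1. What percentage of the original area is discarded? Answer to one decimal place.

1.85:1 is wider than 1.13:1, so the crop keeps the full width and trims the height.
(1.130)/(1.850) ≈ 0.611 of the area survives, leaving 38.92% discarded.

38.9%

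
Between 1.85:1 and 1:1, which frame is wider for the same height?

1.85 and 1; 1.85 > 1.

1.85:1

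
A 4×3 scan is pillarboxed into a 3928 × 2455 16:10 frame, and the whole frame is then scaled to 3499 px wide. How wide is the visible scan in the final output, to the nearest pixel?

2916 px

At 3928×2455 the scan is height-limited, so width = 2455 × 4/3 ≈ 3273.33 px.
Scaling 3928 → 3499 is ×0.8908, so the width becomes 3273.33 × 0.8908 ≈ 2915.83 px.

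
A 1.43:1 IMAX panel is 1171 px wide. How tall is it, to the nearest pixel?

819 px

At 1.43:1 IMAX, 1171 / 1.430 ≈ 818.88.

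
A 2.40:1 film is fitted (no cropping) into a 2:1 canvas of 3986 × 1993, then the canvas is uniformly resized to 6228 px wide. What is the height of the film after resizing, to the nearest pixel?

2595 px

Fitted into 3986×1993, the film spans the width; its height is 3986 / 2.400 ≈ 1660.83 px.
The frame scales by 6228/3986 = 1.5625; 1660.83 × 1.5625 ≈ 2595.00 px.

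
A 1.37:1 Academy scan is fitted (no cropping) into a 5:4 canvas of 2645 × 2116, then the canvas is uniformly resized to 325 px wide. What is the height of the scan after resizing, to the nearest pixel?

At 2645×2116 the scan is width-limited, so height = 2645 / 1.370 ≈ 1930.66 px.
Scaling 2645 → 325 is ×0.1229, so the height becomes 1930.66 × 0.1229 ≈ 237.23 px.

237 px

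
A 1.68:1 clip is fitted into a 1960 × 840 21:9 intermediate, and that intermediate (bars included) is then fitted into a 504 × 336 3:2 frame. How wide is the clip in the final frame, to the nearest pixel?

363 px

First fit — 1.68:1 into 1960×840 spans the height: 1411.20 × 840.00.
21:9 in 504×336: fills the width, so the intermediate becomes 504.00 × 216.00 — a scale of ×0.2571.
So the clip's width is 1411.20 × 0.2571 ≈ 362.88.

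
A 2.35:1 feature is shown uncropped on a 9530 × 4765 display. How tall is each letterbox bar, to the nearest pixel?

355 px

2.35:1 (2.350) > Univisium 2:1 (2.000), so the feature fills the width.
The feature is 9530 / 2.350 ≈ 4055.32 px tall.
Leftover height: 4765 − 4055.32 = 709.68 px → 354.84 each side.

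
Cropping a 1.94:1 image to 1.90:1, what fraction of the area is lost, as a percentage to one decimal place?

The height stays; only width is cut (since 1.90:1 is narrower than 1.94:1).
(1.900)/(1.940) ≈ 0.979 of the area survives, leaving 2.06% discarded.

2.1%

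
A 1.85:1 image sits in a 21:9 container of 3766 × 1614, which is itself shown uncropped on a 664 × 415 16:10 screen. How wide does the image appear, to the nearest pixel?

First fit — 1.85:1 into 3766×1614 spans the height: 2985.90 × 1614.00.
Second fit — the 21:9 canvas into 664×415 spans the width: 664.00 × 284.57 (×0.1763 from 3766×1614).
The image scales with it: width 2985.90 × 0.1763 ≈ 526.46.

526 px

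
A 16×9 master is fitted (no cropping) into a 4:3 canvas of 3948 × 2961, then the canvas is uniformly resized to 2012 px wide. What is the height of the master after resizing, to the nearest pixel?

Fitted into 3948×2961, the master spans the width; its height is 3948 × 9/16 ≈ 2220.75 px.
Scaling 3948 → 2012 is ×0.5096, so the height becomes 2220.75 × 0.5096 ≈ 1131.75 px.

1132 px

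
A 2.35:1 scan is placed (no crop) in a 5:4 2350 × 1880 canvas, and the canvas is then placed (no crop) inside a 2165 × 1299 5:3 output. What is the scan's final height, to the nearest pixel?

2.35:1 in 2350×1880: fills the width, so the scan is 2350.00 × 1000.00.
5:4 in 2165×1299: fills the height, so the intermediate becomes 1623.75 × 1299.00 — a scale of ×0.6910.
So the scan's height is 1000.00 × 0.6910 ≈ 690.96.

691 px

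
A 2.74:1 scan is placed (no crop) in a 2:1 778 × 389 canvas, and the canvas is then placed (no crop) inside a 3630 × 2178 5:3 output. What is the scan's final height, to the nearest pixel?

First fit — 2.74:1 into 778×389 spans the width: 778.00 × 283.94.
The 2:1 canvas is width-limited in 3630×2178, giving 3630.00 × 1815.00; scale factor 4.6658.
The scan scales with it: height 283.94 × 4.6658 ≈ 1324.82.

1325 px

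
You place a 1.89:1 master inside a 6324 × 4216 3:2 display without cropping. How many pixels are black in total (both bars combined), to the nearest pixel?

Since 1.890 > 1.500, the master is width-limited.
The master is 6324 / 1.890 ≈ 3346.0317 px tall.
Leftover height: 4216 − 3346.0317 = 869.9683 px.
Bar area = 869.9683 × 6324 ≈ 5501679 px.

5501679 pixels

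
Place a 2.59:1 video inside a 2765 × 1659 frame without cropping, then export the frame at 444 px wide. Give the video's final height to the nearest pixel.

171 px

Fitted into 2765×1659, the video spans the width; its height is 2765 / 2.590 ≈ 1067.57 px.
Scaling 2765 → 444 is ×0.1606, so the height becomes 1067.57 × 0.1606 ≈ 171.43 px.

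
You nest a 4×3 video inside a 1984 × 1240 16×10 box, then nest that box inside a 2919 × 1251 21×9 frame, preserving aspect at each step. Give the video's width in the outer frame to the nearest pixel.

1668 px

Inside the 1984×1240 canvas the video is height-limited at 1653.33 × 1240.00.
The 16×10 canvas is height-limited in 2919×1251, giving 2001.60 × 1251.00; scale factor 1.0089.
Applying the same ×1.0089: 1653.33 → 1668.00.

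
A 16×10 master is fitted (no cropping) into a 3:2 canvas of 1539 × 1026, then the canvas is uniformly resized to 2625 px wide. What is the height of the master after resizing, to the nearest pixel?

1641 px

At 1539×1026 the master is width-limited, so height = 1539 × 10/16 ≈ 961.88 px.
The frame scales by 2625/1539 = 1.7057; 961.88 × 1.7057 ≈ 1640.62 px.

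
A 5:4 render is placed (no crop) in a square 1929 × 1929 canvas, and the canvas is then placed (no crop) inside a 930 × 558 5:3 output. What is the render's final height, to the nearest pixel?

5:4 in 1929×1929: fills the width, so the render is 1929.00 × 1543.20.
Second fit — the square canvas into 930×558 spans the height: 558.00 × 558.00 (×0.2893 from 1929×1929).
So the render's height is 1543.20 × 0.2893 ≈ 446.40.

446 px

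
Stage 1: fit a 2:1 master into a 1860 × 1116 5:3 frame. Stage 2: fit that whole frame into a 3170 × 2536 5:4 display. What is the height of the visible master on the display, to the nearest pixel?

First fit — 2:1 into 1860×1116 spans the width: 1860.00 × 930.00.
The 5:3 canvas is width-limited in 3170×2536, giving 3170.00 × 1902.00; scale factor 1.7043.
Applying the same ×1.7043: 930.00 → 1585.00.

1585 px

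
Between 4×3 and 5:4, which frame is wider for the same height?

4×3 = 1.333 and 5:4 = 1.25; 1.333 > 1.25.

4×3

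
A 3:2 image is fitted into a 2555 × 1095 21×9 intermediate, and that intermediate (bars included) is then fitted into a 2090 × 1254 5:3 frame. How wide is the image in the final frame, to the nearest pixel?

1344 px

First fit — 3:2 into 2555×1095 spans the height: 1642.50 × 1095.00.
The 21×9 canvas is width-limited in 2090×1254, giving 2090.00 × 895.71; scale factor 0.8180.
So the image's width is 1642.50 × 0.8180 ≈ 1343.57.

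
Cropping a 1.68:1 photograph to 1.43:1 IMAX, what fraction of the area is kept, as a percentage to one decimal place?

The height stays; only width is cut (since 1.43:1 IMAX is narrower than 1.68:1).
(1.430)/(1.680) ≈ 0.851 of the area survives.

85.1%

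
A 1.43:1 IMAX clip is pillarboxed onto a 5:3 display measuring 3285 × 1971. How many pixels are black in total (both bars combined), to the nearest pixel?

Since 1.430 < 1.667, the clip is height-limited.
The clip is 1971 × 1.430 ≈ 2818.5300 px wide.
Leftover width: 3285 − 2818.5300 = 466.4700 px.
That's 466.4700 × 1971 ≈ 919412 black pixels.

919412 pixels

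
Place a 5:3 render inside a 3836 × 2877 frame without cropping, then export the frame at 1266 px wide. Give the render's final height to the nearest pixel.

In the 3836×2877 frame the render fills the width: height = 3836 × 3/5 ≈ 2301.60 px.
The frame scales by 1266/3836 = 0.3300; 2301.60 × 0.3300 ≈ 759.60 px.

760 px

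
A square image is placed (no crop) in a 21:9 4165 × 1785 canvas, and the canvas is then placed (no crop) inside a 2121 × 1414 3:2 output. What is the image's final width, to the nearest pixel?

909 px

Inside the 4165×1785 canvas the image is height-limited at 1785.00 × 1785.00.
21:9 in 2121×1414: fills the width, so the intermediate becomes 2121.00 × 909.00 — a scale of ×0.5092.
So the image's width is 1785.00 × 0.5092 ≈ 909.00.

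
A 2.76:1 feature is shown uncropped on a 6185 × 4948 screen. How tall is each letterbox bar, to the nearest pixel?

1354 px

Since 2.760 > 1.250, the feature is width-limited.
The feature is 6185 / 2.760 ≈ 2240.94 px tall.
Black = 4948 − 2240.94 = 2707.06 px, or 1353.53 per bar.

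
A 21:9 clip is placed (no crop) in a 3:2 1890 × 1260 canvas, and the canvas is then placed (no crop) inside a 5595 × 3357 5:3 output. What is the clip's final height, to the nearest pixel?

21:9 in 1890×1260: fills the width, so the clip is 1890.00 × 810.00.
The 3:2 canvas is height-limited in 5595×3357, giving 5035.50 × 3357.00; scale factor 2.6643.
The clip scales with it: height 810.00 × 2.6643 ≈ 2158.07.

2158 px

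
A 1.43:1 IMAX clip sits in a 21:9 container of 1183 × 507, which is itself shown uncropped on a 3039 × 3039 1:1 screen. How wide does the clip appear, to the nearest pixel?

1862 px

1.43:1 IMAX in 1183×507: fills the height, so the clip is 725.01 × 507.00.
21:9 in 3039×3039: fills the width, so the intermediate becomes 3039.00 × 1302.43 — a scale of ×2.5689.
The clip scales with it: width 725.01 × 2.5689 ≈ 1862.47.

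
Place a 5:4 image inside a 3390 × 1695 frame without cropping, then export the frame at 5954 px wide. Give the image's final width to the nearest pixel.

At 3390×1695 the image is height-limited, so width = 1695 × 5/4 ≈ 2118.75 px.
Scaling 3390 → 5954 is ×1.7563, so the width becomes 2118.75 × 1.7563 ≈ 3721.25 px.

3721 px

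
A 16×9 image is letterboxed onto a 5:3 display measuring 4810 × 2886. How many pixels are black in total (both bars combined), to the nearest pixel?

867604 pixels

Since 1.778 > 1.667, the image is width-limited.
The image is 4810 × 9/16 ≈ 2705.6250 px tall.
2886 − 2705.6250 = 180.3750 px of bars.
Bar area = 180.3750 × 4810 ≈ 867604 px.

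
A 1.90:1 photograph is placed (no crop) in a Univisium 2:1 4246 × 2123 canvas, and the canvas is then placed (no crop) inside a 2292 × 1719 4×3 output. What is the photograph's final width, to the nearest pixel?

2177 px

Inside the 4246×2123 canvas the photograph is height-limited at 4033.70 × 2123.00.
The Univisium 2:1 canvas is width-limited in 2292×1719, giving 2292.00 × 1146.00; scale factor 0.5398.
So the photograph's width is 4033.70 × 0.5398 ≈ 2177.40.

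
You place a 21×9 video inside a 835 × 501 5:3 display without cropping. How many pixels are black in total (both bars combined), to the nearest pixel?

Since 2.333 > 1.667, the video is width-limited.
The video is 835 × 9/21 ≈ 357.8571 px tall.
501 − 357.8571 = 143.1429 px of bars.
Bar area = 143.1429 × 835 ≈ 119524 px.

119524 pixels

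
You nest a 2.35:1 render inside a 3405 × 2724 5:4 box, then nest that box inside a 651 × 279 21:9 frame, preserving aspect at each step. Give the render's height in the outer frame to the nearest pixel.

2.35:1 in 3405×2724: fills the width, so the render is 3405.00 × 1448.94.
The 5:4 canvas is height-limited in 651×279, giving 348.75 × 279.00; scale factor 0.1024.
Applying the same ×0.1024: 1448.94 → 148.40.

148 px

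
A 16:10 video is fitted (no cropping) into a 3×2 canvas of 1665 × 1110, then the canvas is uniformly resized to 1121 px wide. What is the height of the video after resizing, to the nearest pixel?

Fitted into 1665×1110, the video spans the width; its height is 1665 × 10/16 ≈ 1040.62 px.
Scaling 1665 → 1121 is ×0.6733, so the height becomes 1040.62 × 0.6733 ≈ 700.62 px.

701 px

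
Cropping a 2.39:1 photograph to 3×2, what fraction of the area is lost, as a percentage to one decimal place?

37.2%

3×2 is narrower than 2.39:1, so the crop keeps the full height and trims the width.
Area ratio = (1.500)/(2.390) = 62.76%; the remaining 37.24% is cropped out.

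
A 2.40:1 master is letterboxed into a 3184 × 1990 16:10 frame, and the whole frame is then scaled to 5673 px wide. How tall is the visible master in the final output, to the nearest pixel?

2364 px

Fitted into 3184×1990, the master spans the width; its height is 3184 / 2.400 ≈ 1326.67 px.
The frame scales by 5673/3184 = 1.7817; 1326.67 × 1.7817 ≈ 2363.75 px.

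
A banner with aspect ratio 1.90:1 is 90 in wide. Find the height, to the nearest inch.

At 1.90:1, 90 / 1.900 ≈ 47.37.

47 in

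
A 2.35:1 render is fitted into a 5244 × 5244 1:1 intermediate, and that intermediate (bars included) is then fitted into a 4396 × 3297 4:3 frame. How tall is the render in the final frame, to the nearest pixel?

1403 px

2.35:1 in 5244×5244: fills the width, so the render is 5244.00 × 2231.49.
The 1:1 canvas is height-limited in 4396×3297, giving 3297.00 × 3297.00; scale factor 0.6287.
Applying the same ×0.6287: 2231.49 → 1402.98.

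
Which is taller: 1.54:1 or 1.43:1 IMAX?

1.43:1 IMAX

1.54 and 1.43; 1.54 > 1.43. The smaller width-to-height ratio is the taller frame.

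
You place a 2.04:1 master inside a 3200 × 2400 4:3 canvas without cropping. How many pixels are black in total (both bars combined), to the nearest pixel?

2.04:1 is wider than 4:3, so it spans the full width.
Content height = 3200 / 2.040 ≈ 1568.6275 px.
2400 − 1568.6275 = 831.3725 px of bars.
That's 831.3725 × 3200 ≈ 2660392 black pixels.

2660392 pixels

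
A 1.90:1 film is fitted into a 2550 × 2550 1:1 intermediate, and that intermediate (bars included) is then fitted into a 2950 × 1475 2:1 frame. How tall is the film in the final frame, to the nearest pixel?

Inside the 2550×2550 canvas the film is width-limited at 2550.00 × 1342.11.
The 1:1 canvas is height-limited in 2950×1475, giving 1475.00 × 1475.00; scale factor 0.5784.
So the film's height is 1342.11 × 0.5784 ≈ 776.32.

776 px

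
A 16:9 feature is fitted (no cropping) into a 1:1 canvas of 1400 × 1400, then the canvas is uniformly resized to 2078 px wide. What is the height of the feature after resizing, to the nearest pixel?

At 1400×1400 the feature is width-limited, so height = 1400 × 9/16 ≈ 787.50 px.
Scaling 1400 → 2078 is ×1.4843, so the height becomes 787.50 × 1.4843 ≈ 1168.88 px.

1169 px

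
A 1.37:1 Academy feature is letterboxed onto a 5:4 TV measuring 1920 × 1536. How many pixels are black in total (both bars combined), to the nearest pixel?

258317 pixels

Since 1.370 > 1.250, the feature is width-limited.
That makes the image 1401.4599 px tall (1920 / 1.370).
Leftover height: 1536 − 1401.4599 = 134.5401 px.
That's 134.5401 × 1920 ≈ 258317 black pixels.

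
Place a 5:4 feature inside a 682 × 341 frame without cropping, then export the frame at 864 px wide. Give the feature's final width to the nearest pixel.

540 px

In the 682×341 frame the feature fills the height: width = 341 × 5/4 ≈ 426.25 px.
Scaling 682 → 864 is ×1.2669, so the width becomes 426.25 × 1.2669 ≈ 540.00 px.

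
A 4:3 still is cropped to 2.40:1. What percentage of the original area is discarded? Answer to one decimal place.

44.4%

2.40:1 is wider than 4:3, so the crop keeps the full width and trims the height.
Area ratio = (1.333)/(2.400) = 55.56%; the remaining 44.44% is cropped out.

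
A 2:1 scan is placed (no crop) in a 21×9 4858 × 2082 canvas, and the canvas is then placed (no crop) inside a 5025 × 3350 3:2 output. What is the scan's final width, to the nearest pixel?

2:1 in 4858×2082: fills the height, so the scan is 4164.00 × 2082.00.
Second fit — the 21×9 canvas into 5025×3350 spans the width: 5025.00 × 2153.57 (×1.0344 from 4858×2082).
The scan scales with it: width 4164.00 × 1.0344 ≈ 4307.14.

4307 px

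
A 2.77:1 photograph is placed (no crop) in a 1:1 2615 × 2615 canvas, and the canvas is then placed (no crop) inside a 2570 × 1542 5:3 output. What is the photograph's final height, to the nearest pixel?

557 px

First fit — 2.77:1 into 2615×2615 spans the width: 2615.00 × 944.04.
The 1:1 canvas is height-limited in 2570×1542, giving 1542.00 × 1542.00; scale factor 0.5897.
The photograph scales with it: height 944.04 × 0.5897 ≈ 556.68.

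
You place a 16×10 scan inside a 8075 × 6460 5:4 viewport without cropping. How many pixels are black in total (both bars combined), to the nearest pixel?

11410984 pixels

16×10 is wider than 5:4, so it spans the full width.
That makes the image 5046.8750 px tall (8075 × 10/16).
Leftover height: 6460 − 5046.8750 = 1413.1250 px.
Across the 8075-px span: 1413.1250 × 8075 ≈ 11410984 px.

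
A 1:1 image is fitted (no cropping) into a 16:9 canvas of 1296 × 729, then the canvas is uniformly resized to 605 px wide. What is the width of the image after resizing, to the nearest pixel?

340 px

In the 1296×729 frame the image fills the height: width = 729 × 1/1 ≈ 729.00 px.
Resizing to 605 px wide multiplies everything by 0.4668: 729.00 → 340.31 px.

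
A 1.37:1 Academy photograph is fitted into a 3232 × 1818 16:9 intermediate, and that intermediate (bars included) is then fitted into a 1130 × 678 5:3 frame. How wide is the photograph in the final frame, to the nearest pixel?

871 px

Inside the 3232×1818 canvas the photograph is height-limited at 2490.66 × 1818.00.
Second fit — the 16:9 canvas into 1130×678 spans the width: 1130.00 × 635.62 (×0.3496 from 3232×1818).
The photograph scales with it: width 2490.66 × 0.3496 ≈ 870.81.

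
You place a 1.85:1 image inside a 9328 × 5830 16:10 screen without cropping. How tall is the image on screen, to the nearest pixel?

5042 px

Since 1.850 > 1.600, the image is width-limited.
The image is 9328 / 1.850 ≈ 5042.16 px tall.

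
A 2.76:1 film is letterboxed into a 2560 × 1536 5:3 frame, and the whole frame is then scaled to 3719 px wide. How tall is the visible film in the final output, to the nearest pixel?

1347 px

Fitted into 2560×1536, the film spans the width; its height is 2560 / 2.760 ≈ 927.54 px.
Resizing to 3719 px wide multiplies everything by 1.4527: 927.54 → 1347.46 px.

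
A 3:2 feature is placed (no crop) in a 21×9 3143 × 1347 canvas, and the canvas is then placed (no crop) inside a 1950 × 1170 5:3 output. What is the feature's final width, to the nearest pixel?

1254 px

First fit — 3:2 into 3143×1347 spans the height: 2020.50 × 1347.00.
The 21×9 canvas is width-limited in 1950×1170, giving 1950.00 × 835.71; scale factor 0.6204.
So the feature's width is 2020.50 × 0.6204 ≈ 1253.57.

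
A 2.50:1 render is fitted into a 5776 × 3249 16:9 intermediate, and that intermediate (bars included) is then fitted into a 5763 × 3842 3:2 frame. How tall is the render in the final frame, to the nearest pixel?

First fit — 2.50:1 into 5776×3249 spans the width: 5776.00 × 2310.40.
Second fit — the 16:9 canvas into 5763×3842 spans the width: 5763.00 × 3241.69 (×0.9977 from 5776×3249).
So the render's height is 2310.40 × 0.9977 ≈ 2305.20.

2305 px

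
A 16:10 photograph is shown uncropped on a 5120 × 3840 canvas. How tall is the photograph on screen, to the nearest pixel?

16:10 (1.600) > 4×3 (1.333), so the photograph fills the width.
That makes the image 3200.00 px tall (5120 × 10/16).

3200 px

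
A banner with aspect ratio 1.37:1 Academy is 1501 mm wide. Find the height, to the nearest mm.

1096 mm

At 1.37:1 Academy, 1501 / 1.370 ≈ 1095.62.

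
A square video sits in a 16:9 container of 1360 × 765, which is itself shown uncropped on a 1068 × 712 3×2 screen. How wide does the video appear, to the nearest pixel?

601 px

First fit — square into 1360×765 spans the height: 765.00 × 765.00.
16:9 in 1068×712: fills the width, so the intermediate becomes 1068.00 × 600.75 — a scale of ×0.7853.
Applying the same ×0.7853: 765.00 → 600.75.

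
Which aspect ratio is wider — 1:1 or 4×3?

1 and 4×3 = 1.333; 1.333 > 1.

4×3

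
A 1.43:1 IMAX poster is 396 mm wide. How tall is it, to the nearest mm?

277 mm

At 1.43:1 IMAX, 396 / 1.430 ≈ 276.92.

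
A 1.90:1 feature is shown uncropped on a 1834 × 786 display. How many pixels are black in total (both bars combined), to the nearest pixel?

267712 pixels

1.90:1 is narrower than 21×9, so it spans the full height.
Content width = 786 × 1.900 ≈ 1493.4000 px.
1834 − 1493.4000 = 340.6000 px of bars.
That's 340.6000 × 786 ≈ 267712 black pixels.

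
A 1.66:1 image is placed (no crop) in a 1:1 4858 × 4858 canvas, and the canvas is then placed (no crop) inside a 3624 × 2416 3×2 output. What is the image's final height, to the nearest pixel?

1455 px

First fit — 1.66:1 into 4858×4858 spans the width: 4858.00 × 2926.51.
Second fit — the 1:1 canvas into 3624×2416 spans the height: 2416.00 × 2416.00 (×0.4973 from 4858×4858).
So the image's height is 2926.51 × 0.4973 ≈ 1455.42.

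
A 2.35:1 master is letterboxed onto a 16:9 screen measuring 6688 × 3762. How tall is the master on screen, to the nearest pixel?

2846 px

2.35:1 (2.350) > 16:9 (1.778), so the master fills the width.
The master is 6688 / 2.350 ≈ 2845.96 px tall.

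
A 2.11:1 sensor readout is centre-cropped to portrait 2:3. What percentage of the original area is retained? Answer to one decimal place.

31.6%

portrait 2:3 is narrower than 2.11:1, so the crop keeps the full height and trims the width.
Fraction kept = (0.667)/(2.110) ≈ 31.60%.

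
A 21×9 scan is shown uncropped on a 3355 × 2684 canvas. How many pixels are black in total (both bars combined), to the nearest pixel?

4180809 pixels

21×9 (2.333) > 5:4 (1.250), so the scan fills the width.
That makes the image 1437.8571 px tall (3355 × 9/21).
Black = 2684 − 1437.8571 = 1246.1429 px.
Across the 3355-px span: 1246.1429 × 3355 ≈ 4180809 px.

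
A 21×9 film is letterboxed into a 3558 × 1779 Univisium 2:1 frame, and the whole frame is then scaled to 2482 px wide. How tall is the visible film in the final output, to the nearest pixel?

1064 px

At 3558×1779 the film is width-limited, so height = 3558 × 9/21 ≈ 1524.86 px.
Resizing to 2482 px wide multiplies everything by 0.6976: 1524.86 → 1063.71 px.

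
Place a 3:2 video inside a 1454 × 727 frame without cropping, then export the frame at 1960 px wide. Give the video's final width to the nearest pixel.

1470 px

At 1454×727 the video is height-limited, so width = 727 × 3/2 ≈ 1090.50 px.
The frame scales by 1960/1454 = 1.3480; 1090.50 × 1.3480 ≈ 1470.00 px.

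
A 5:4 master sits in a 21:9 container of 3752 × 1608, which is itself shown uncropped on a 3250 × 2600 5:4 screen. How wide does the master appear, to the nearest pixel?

5:4 in 3752×1608: fills the height, so the master is 2010.00 × 1608.00.
Second fit — the 21:9 canvas into 3250×2600 spans the width: 3250.00 × 1392.86 (×0.8662 from 3752×1608).
The master scales with it: width 2010.00 × 0.8662 ≈ 1741.07.

1741 px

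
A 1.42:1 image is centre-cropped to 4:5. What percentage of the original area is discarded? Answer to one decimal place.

The height stays; only width is cut (since 4:5 is narrower than 1.42:1).
(0.800)/(1.420) ≈ 0.563 of the area survives, leaving 43.66% discarded.

43.7%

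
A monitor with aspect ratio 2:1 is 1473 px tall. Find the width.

2946 px

1473 / 1 × 2 = 2946.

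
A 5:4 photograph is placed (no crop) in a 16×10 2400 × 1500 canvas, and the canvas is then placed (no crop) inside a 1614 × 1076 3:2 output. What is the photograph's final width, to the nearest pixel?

1261 px

Inside the 2400×1500 canvas the photograph is height-limited at 1875.00 × 1500.00.
The 16×10 canvas is width-limited in 1614×1076, giving 1614.00 × 1008.75; scale factor 0.6725.
The photograph scales with it: width 1875.00 × 0.6725 ≈ 1260.94.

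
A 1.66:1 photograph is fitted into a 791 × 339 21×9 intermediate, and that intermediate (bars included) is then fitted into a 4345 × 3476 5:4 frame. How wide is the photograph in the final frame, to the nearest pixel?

1.66:1 in 791×339: fills the height, so the photograph is 562.74 × 339.00.
21×9 in 4345×3476: fills the width, so the intermediate becomes 4345.00 × 1862.14 — a scale of ×5.4930.
Applying the same ×5.4930: 562.74 → 3091.16.

3091 px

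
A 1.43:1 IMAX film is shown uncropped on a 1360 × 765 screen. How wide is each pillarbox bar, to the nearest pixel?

133 px

1.43:1 IMAX is narrower than 16:9, so it spans the full height.
Content width = 765 × 1.430 ≈ 1093.95 px.
1360 − 1093.95 = 266.05 px of bars (133.03 each).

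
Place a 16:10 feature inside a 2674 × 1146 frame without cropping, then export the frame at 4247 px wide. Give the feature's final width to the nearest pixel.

Fitted into 2674×1146, the feature spans the height; its width is 1146 × 16/10 ≈ 1833.60 px.
Resizing to 4247 px wide multiplies everything by 1.5883: 1833.60 → 2912.23 px.

2912 px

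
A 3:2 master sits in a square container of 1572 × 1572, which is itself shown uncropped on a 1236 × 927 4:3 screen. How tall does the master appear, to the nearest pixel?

618 px

Inside the 1572×1572 canvas the master is width-limited at 1572.00 × 1048.00.
Second fit — the square canvas into 1236×927 spans the height: 927.00 × 927.00 (×0.5897 from 1572×1572).
So the master's height is 1048.00 × 0.5897 ≈ 618.00.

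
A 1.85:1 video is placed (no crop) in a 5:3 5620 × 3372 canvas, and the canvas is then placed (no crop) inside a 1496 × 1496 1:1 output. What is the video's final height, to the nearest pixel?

Inside the 5620×3372 canvas the video is width-limited at 5620.00 × 3037.84.
5:3 in 1496×1496: fills the width, so the intermediate becomes 1496.00 × 897.60 — a scale of ×0.2662.
The video scales with it: height 3037.84 × 0.2662 ≈ 808.65.

809 px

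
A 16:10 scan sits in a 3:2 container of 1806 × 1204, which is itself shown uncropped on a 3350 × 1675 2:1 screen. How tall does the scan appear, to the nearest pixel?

1570 px

16:10 in 1806×1204: fills the width, so the scan is 1806.00 × 1128.75.
3:2 in 3350×1675: fills the height, so the intermediate becomes 2512.50 × 1675.00 — a scale of ×1.3912.
So the scan's height is 1128.75 × 1.3912 ≈ 1570.31.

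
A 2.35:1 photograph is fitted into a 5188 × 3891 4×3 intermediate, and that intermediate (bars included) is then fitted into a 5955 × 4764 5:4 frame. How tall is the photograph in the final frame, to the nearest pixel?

2534 px

Inside the 5188×3891 canvas the photograph is width-limited at 5188.00 × 2207.66.
The 4×3 canvas is width-limited in 5955×4764, giving 5955.00 × 4466.25; scale factor 1.1478.
Applying the same ×1.1478: 2207.66 → 2534.04.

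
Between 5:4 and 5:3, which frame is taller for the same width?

5:4

5:4 = 1.25 and 5:3 = 1.667; 1.667 > 1.25. The smaller width-to-height ratio is the taller frame.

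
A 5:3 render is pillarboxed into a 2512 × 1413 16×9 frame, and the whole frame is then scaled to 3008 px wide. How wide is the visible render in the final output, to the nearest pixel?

Fitted into 2512×1413, the render spans the height; its width is 1413 × 5/3 ≈ 2355.00 px.
Resizing to 3008 px wide multiplies everything by 1.1975: 2355.00 → 2820.00 px.

2820 px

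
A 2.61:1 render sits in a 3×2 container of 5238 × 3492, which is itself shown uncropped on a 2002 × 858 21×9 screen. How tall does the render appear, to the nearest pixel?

First fit — 2.61:1 into 5238×3492 spans the width: 5238.00 × 2006.90.
3×2 in 2002×858: fills the height, so the intermediate becomes 1287.00 × 858.00 — a scale of ×0.2457.
So the render's height is 2006.90 × 0.2457 ≈ 493.10.

493 px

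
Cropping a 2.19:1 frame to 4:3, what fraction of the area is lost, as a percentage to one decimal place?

Going from 2.19:1 to 4:3 means cutting width while keeping height.
(1.333)/(2.190) ≈ 0.609 of the area survives, leaving 39.12% discarded.

39.1%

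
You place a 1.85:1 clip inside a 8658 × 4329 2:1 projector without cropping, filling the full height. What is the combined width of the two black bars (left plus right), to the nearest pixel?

Content width = 4329 × 1.850 ≈ 8008.65 px.
Leftover width: 8658 − 8008.65 = 649.35 px.

649 px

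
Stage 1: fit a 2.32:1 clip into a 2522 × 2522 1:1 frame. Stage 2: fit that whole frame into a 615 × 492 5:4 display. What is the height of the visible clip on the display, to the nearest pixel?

212 px

First fit — 2.32:1 into 2522×2522 spans the width: 2522.00 × 1087.07.
The 1:1 canvas is height-limited in 615×492, giving 492.00 × 492.00; scale factor 0.1951.
So the clip's height is 1087.07 × 0.1951 ≈ 212.07.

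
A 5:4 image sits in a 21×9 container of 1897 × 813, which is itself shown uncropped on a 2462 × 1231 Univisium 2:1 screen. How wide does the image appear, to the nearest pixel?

1319 px

5:4 in 1897×813: fills the height, so the image is 1016.25 × 813.00.
21×9 in 2462×1231: fills the width, so the intermediate becomes 2462.00 × 1055.14 — a scale of ×1.2978.
So the image's width is 1016.25 × 1.2978 ≈ 1318.93.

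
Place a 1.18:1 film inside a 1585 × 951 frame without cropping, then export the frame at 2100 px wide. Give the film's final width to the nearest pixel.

In the 1585×951 frame the film fills the height: width = 951 × 1.180 ≈ 1122.18 px.
The frame scales by 2100/1585 = 1.3249; 1122.18 × 1.3249 ≈ 1486.80 px.

1487 px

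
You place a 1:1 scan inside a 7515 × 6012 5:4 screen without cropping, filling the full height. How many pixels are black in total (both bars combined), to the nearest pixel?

9036036 pixels

Content width = 6012 × 1/1 ≈ 6012.0000 px.
Black = 7515 − 6012.0000 = 1503.0000 px.
Across the 6012-px span: 1503.0000 × 6012 ≈ 9036036 px.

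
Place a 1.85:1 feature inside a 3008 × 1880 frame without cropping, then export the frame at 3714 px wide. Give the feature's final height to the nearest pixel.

2008 px

Fitted into 3008×1880, the feature spans the width; its height is 3008 / 1.850 ≈ 1625.95 px.
Resizing to 3714 px wide multiplies everything by 1.2347: 1625.95 → 2007.57 px.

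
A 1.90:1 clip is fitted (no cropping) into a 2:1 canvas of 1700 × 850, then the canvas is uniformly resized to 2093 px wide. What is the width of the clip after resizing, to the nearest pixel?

At 1700×850 the clip is height-limited, so width = 850 × 1.900 ≈ 1615.00 px.
The frame scales by 2093/1700 = 1.2312; 1615.00 × 1.2312 ≈ 1988.35 px.

1988 px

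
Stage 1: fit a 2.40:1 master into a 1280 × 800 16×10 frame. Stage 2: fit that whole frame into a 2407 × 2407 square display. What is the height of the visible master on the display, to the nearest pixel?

First fit — 2.40:1 into 1280×800 spans the width: 1280.00 × 533.33.
16×10 in 2407×2407: fills the width, so the intermediate becomes 2407.00 × 1504.38 — a scale of ×1.8805.
Applying the same ×1.8805: 533.33 → 1002.92.

1003 px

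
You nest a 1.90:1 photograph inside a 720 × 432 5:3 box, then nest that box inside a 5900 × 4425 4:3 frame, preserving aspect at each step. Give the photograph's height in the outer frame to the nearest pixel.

Inside the 720×432 canvas the photograph is width-limited at 720.00 × 378.95.
5:3 in 5900×4425: fills the width, so the intermediate becomes 5900.00 × 3540.00 — a scale of ×8.1944.
So the photograph's height is 378.95 × 8.1944 ≈ 3105.26.

3105 px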